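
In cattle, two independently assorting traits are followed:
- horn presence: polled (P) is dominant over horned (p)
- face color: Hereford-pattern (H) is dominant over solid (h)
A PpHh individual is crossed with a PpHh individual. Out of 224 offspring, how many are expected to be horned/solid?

Dihybrid cross PpHh × PpHh — consider each gene separately:
horn presence: Pp × Pp → 1 PP, 2 Pp, 1 pp → 3 P_ : 1 pp (out of 4)
face color: Hh × Hh → 1 HH, 2 Hh, 1 hh → 3 H_ : 1 hh (out of 4)
Combine (counts out of 4 × 4 = 16): polled/Hereford-pattern (P_H_) = 3×3 = 9; polled/solid (P_hh) = 3×1 = 3; horned/Hereford-pattern (ppH_) = 1×3 = 3; horned/solid (pphh) = 1×1 = 1
Phenotype counts (out of 16): 9 polled/Hereford-pattern, 3 polled/solid, 3 horned/Hereford-pattern, 1 horned/solid
horned/solid: 1 out of 16 → fraction 1/16
Expected count = 1/16 × 224 = 14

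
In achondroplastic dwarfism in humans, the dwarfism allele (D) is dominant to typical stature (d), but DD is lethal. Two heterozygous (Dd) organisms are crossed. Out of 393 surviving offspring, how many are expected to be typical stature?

Cross: Dd × Dd
Punnett square offspring (before lethality): 1 DD, 2 Dd, 1 dd
The DD genotype is lethal (embryos die); surviving offspring: 2 Dd, 1 dd
typical stature: 1 out of 3 → fraction 1/3
Expected count = 1/3 × 393 = 131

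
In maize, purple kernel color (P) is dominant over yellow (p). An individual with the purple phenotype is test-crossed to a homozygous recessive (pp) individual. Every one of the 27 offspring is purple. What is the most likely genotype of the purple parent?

Test cross: ? × pp
All offspring are purple.
If the unknown parent were heterozygous (Pp), about half of 27 offspring would be yellow; none are. The unknown parent is most likely homozygous dominant (PP).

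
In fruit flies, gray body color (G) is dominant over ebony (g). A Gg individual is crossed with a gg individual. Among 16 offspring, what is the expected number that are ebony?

Punnett square for Gg × gg:
Offspring genotypes: 2 Gg, 2 gg
gray: 2, ebony: 2
ebony: 2 out of 4 → fraction 1/2
Expected count = 1/2 × 16 = 8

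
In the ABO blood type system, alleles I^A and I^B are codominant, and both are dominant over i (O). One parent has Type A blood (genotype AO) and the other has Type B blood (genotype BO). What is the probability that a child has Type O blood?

Cross: AO × BO
Possible offspring genotypes: 1 AB, 1 AO, 1 BO, 1 OO
Blood type counts: 1 Type AB, 1 Type A, 1 Type B, 1 Type O
Probability of Type O: 1/4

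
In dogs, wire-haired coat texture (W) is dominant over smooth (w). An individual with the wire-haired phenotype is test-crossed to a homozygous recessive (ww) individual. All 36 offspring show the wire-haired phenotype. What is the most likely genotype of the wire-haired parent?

Test cross: ? × ww
All offspring are wire-haired.
If the unknown parent were heterozygous (Ww), about half of 36 offspring would be smooth; none are. The unknown parent is most likely homozygous dominant (WW).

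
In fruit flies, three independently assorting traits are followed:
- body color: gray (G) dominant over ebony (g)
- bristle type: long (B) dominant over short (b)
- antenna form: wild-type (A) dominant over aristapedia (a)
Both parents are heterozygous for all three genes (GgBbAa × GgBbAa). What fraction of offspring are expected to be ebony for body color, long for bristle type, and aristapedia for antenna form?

Trihybrid cross: GgBbAa × GgBbAa
Each trait segregates independently with a 3:1 phenotypic ratio, so each gene contributes 3/4 (dominant) or 1/4 (recessive).
Target: ebony (body color), long (bristle type), aristapedia (antenna form)
Probability = product of independent per-trait probabilities
= 1/4 × 3/4 × 1/4 = 3/64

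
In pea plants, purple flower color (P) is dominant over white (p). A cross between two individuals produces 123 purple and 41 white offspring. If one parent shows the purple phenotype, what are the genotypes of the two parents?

Observed offspring: 123 purple, 41 white
The observed ratio simplifies to 3:1. White (pp) offspring appear, so each parent must contribute one p allele. The parent stated to show purple carries P, so it is Pp. The other parent is then either Pp or pp: Pp × pp would give a 1:1 split, whereas Pp × Pp gives 3:1 — matching the data. So both parents are heterozygous (Pp × Pp).
Parent genotypes: Pp × Pp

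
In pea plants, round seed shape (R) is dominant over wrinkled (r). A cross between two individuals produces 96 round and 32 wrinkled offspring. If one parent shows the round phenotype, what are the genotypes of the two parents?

Observed offspring: 96 round, 32 wrinkled
The observed ratio simplifies to 3:1. Wrinkled (rr) offspring appear, so each parent must contribute one r allele. The parent stated to show round carries R, so it is Rr. The other parent is then either Rr or rr: Rr × rr would give a 1:1 split, whereas Rr × Rr gives 3:1 — matching the data. So both parents are heterozygous (Rr × Rr).
Parent genotypes: Rr × Rr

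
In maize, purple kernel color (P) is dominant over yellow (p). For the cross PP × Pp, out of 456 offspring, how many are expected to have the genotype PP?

Punnett square for PP × Pp:
Offspring genotypes: 2 PP, 2 Pp
Total offspring: 4
Count with target: 2
Probability: 2/4 = 1/2
Expected count = 1/2 × 456 = 228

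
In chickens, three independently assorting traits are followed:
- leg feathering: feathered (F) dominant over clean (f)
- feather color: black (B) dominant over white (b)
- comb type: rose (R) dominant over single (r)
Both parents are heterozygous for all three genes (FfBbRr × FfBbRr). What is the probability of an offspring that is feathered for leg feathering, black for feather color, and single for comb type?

Trihybrid cross: FfBbRr × FfBbRr
Each trait segregates independently with a 3:1 phenotypic ratio, so each gene contributes 3/4 (dominant) or 1/4 (recessive).
Target: feathered (leg feathering), black (feather color), single (comb type)
Probability = product of independent per-trait probabilities
= 3/4 × 3/4 × 1/4 = 9/64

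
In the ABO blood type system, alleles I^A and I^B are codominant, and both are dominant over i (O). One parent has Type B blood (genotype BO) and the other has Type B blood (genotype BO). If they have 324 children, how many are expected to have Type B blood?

Cross: BO × BO
Possible offspring genotypes: 1 BB, 2 BO, 1 OO
Blood type counts: 3 Type B, 1 Type O
Probability of Type B: 3/4
Expected count = 3/4 × 324 = 243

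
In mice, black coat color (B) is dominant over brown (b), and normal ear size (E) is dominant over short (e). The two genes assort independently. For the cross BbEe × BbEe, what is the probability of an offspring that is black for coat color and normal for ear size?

Dihybrid cross BbEe × BbEe — consider each gene separately:
coat color: Bb × Bb → 1 BB, 2 Bb, 1 bb → 3 B_ : 1 bb (out of 4)
ear size: Ee × Ee → 1 EE, 2 Ee, 1 ee → 3 E_ : 1 ee (out of 4)
Looking for: black (B_) and normal (E_)
P(black) = 3/4, P(normal) = 3/4
P(both) = 3/4 × 3/4 = 9/16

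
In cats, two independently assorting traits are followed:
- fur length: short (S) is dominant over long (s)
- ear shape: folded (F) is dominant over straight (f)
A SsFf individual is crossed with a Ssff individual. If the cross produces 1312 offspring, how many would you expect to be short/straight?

Dihybrid cross SsFf × Ssff — consider each gene separately:
fur length: Ss × Ss → 1 SS, 2 Ss, 1 ss → 3 S_ : 1 ss (out of 4)
ear shape: Ff × ff → 2 Ff, 2 ff → 2 F_ : 2 ff (out of 4)
Combine (counts out of 4 × 4 = 16): short/folded (S_F_) = 3×2 = 6; short/straight (S_ff) = 3×2 = 6; long/folded (ssF_) = 1×2 = 2; long/straight (ssff) = 1×2 = 2
Phenotype counts (out of 16): 6 short/folded, 6 short/straight, 2 long/folded, 2 long/straight
short/straight: 6 out of 16 → fraction 3/8
Expected count = 3/8 × 1312 = 492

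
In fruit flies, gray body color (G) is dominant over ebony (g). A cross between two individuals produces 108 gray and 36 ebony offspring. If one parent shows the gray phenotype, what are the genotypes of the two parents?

Observed offspring: 108 gray, 36 ebony
The observed ratio simplifies to 3:1. Ebony (gg) offspring appear, so each parent must contribute one g allele. The parent stated to show gray carries G, so it is Gg. The other parent is then either Gg or gg: Gg × gg would give a 1:1 split, whereas Gg × Gg gives 3:1 — matching the data. So both parents are heterozygous (Gg × Gg).
Parent genotypes: Gg × Gg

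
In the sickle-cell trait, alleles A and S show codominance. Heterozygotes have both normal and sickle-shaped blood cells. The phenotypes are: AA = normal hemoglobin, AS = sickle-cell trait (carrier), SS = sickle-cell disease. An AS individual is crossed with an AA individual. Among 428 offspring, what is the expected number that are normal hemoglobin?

Punnett square for AS × AA:
Offspring genotypes: 2 AA, 2 AS
Phenotype counts: 2 normal hemoglobin, 2 sickle-cell trait (carrier)
normal hemoglobin: 2 out of 4 → fraction 1/2
Expected count = 1/2 × 428 = 214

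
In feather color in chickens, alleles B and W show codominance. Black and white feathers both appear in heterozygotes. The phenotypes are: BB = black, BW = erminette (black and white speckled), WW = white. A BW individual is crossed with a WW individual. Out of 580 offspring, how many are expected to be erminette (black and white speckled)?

Punnett square for BW × WW:
Offspring genotypes: 2 BW, 2 WW
Phenotype counts: 2 erminette (black and white speckled), 2 white
erminette (black and white speckled): 2 out of 4 → fraction 1/2
Expected count = 1/2 × 580 = 290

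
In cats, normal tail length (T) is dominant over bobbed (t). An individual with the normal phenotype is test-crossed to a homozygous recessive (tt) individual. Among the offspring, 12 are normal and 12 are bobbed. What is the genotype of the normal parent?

Test cross: ? × tt
Offspring: 12 normal, 12 bobbed — approximately 1:1.
A 1:1 ratio in a test cross indicates the unknown parent is heterozygous (Tt).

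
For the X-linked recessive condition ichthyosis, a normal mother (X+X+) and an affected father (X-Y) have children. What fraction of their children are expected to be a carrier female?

Cross: X+X+ × X-Y
Offspring: 2 X+X-, 2 X+Y
Probability of a carrier female: 2/4 = 1/2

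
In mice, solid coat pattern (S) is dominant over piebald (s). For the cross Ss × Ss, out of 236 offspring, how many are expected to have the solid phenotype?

Punnett square for Ss × Ss:
Offspring genotypes: 1 SS, 2 Ss, 1 ss
Total offspring: 4
Count with target: 3
Probability: 3/4
Expected count = 3/4 × 236 = 177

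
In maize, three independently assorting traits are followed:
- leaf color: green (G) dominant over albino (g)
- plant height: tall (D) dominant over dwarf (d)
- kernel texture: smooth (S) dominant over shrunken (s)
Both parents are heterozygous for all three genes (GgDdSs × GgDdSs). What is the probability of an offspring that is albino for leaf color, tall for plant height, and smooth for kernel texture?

Trihybrid cross: GgDdSs × GgDdSs
Each trait segregates independently with a 3:1 phenotypic ratio, so each gene contributes 3/4 (dominant) or 1/4 (recessive).
Target: albino (leaf color), tall (plant height), smooth (kernel texture)
Probability = product of independent per-trait probabilities
= 1/4 × 3/4 × 3/4 = 9/64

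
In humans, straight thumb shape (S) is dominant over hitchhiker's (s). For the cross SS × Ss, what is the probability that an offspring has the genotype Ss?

Punnett square for SS × Ss:
Offspring genotypes: 2 SS, 2 Ss
Total offspring: 4
Count with target: 2
Probability: 2/4 = 1/2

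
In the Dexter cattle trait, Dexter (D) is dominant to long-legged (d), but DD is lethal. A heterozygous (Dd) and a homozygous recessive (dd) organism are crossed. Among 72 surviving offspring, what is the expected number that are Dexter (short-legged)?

Cross: Dd × dd
Punnett square offspring (before lethality): 2 Dd, 2 dd
No DD offspring are produced in this cross.
Dexter (short-legged): 2 out of 4 → fraction 1/2
Expected count = 1/2 × 72 = 36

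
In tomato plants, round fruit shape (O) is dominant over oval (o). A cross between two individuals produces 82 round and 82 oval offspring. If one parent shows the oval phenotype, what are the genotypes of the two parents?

Observed offspring: 82 round, 82 oval
The observed ratio simplifies to 1:1. One parent shows oval, so its genotype must be oo. A 1:1 offspring split requires the other parent to be heterozygous (Oo).
Parent genotypes: oo × Oo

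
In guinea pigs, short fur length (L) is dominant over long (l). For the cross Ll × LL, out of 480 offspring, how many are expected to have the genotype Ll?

Punnett square for Ll × LL:
Offspring genotypes: 2 LL, 2 Ll
Total offspring: 4
Count with target: 2
Probability: 2/4 = 1/2
Expected count = 1/2 × 480 = 240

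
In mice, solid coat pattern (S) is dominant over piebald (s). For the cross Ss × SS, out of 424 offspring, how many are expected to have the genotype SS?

Punnett square for Ss × SS:
Offspring genotypes: 2 SS, 2 Ss
Total offspring: 4
Count with target: 2
Probability: 2/4 = 1/2
Expected count = 1/2 × 424 = 212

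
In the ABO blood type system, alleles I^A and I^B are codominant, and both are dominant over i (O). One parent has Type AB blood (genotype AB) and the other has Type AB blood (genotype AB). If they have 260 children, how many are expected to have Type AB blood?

Cross: AB × AB
Possible offspring genotypes: 1 AA, 2 AB, 1 BB
Blood type counts: 1 Type A, 2 Type AB, 1 Type B
Probability of Type AB: 2/4 = 1/2
Expected count = 1/2 × 260 = 130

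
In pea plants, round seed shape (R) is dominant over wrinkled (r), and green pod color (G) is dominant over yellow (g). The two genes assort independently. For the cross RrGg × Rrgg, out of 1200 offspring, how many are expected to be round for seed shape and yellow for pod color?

Dihybrid cross RrGg × Rrgg — consider each gene separately:
seed shape: Rr × Rr → 1 RR, 2 Rr, 1 rr → 3 R_ : 1 rr (out of 4)
pod color: Gg × gg → 2 Gg, 2 gg → 2 G_ : 2 gg (out of 4)
Looking for: round (R_) and yellow (gg)
P(round) = 3/4, P(yellow) = 2/4
P(both) = 3/4 × 2/4 = 6/16 = 3/8
Expected count = 3/8 × 1200 = 450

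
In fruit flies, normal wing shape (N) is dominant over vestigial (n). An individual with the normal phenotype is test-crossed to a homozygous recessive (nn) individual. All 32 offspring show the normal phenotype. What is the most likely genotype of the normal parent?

Test cross: ? × nn
All offspring are normal.
If the unknown parent were heterozygous (Nn), about half of 32 offspring would be vestigial; none are. The unknown parent is most likely homozygous dominant (NN).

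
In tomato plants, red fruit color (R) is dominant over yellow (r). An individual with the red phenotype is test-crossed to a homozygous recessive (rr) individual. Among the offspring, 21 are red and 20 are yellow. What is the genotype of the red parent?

Test cross: ? × rr
Offspring: 21 red, 20 yellow — approximately 1:1.
A 1:1 ratio in a test cross indicates the unknown parent is heterozygous (Rr).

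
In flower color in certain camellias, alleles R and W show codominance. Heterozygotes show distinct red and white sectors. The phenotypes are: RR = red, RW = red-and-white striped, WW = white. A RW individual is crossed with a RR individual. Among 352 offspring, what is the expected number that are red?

Punnett square for RW × RR:
Offspring genotypes: 2 RR, 2 RW
Phenotype counts: 2 red, 2 red-and-white striped
red: 2 out of 4 → fraction 1/2
Expected count = 1/2 × 352 = 176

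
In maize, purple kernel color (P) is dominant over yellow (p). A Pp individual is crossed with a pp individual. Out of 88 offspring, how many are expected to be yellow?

Punnett square for Pp × pp:
Offspring genotypes: 2 Pp, 2 pp
purple: 2, yellow: 2
yellow: 2 out of 4 → fraction 1/2
Expected count = 1/2 × 88 = 44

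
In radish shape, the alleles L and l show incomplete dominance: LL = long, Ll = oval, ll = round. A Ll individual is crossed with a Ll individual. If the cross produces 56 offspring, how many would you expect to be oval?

Punnett square for Ll × Ll:
Offspring genotypes: 1 LL, 2 Ll, 1 ll
Phenotype counts: 1 long, 2 oval, 1 round
oval: 2 out of 4 → fraction 1/2
Expected count = 1/2 × 56 = 28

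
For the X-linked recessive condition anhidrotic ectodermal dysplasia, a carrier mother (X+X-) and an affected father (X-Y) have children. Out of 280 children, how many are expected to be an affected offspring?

Cross: X+X- × X-Y
Offspring: 1 X+X-, 1 X+Y, 1 X-X-, 1 X-Y
Probability of an affected offspring: 2/4 = 1/2
Expected count = 1/2 × 280 = 140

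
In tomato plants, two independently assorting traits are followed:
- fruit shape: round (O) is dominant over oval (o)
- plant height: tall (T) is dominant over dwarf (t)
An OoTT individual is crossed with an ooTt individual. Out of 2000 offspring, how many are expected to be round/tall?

Dihybrid cross OoTT × ooTt — consider each gene separately:
fruit shape: Oo × oo → 2 Oo, 2 oo → 2 O_ : 2 oo (out of 4)
plant height: TT × Tt → 2 TT, 2 Tt → 4 T_ (out of 4)
Combine (counts out of 4 × 4 = 16): round/tall (O_T_) = 2×4 = 8; oval/tall (ooT_) = 2×4 = 8
Phenotype counts (out of 16): 8 round/tall, 8 oval/tall
round/tall: 8 out of 16 → fraction 1/2
Expected count = 1/2 × 2000 = 1000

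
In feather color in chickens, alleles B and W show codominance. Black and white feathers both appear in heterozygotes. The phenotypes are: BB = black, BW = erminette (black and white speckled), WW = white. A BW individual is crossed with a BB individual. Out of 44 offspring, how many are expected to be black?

Punnett square for BW × BB:
Offspring genotypes: 2 BB, 2 BW
Phenotype counts: 2 black, 2 erminette (black and white speckled)
black: 2 out of 4 → fraction 1/2
Expected count = 1/2 × 44 = 22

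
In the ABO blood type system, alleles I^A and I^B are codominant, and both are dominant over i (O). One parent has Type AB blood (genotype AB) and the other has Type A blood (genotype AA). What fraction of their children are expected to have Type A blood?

Cross: AB × AA
Possible offspring genotypes: 2 AA, 2 AB
Blood type counts: 2 Type A, 2 Type AB
Probability of Type A: 2/4 = 1/2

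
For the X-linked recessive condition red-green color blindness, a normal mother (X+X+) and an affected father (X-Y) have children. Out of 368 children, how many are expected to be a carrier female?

Cross: X+X+ × X-Y
Offspring: 2 X+X-, 2 X+Y
Probability of a carrier female: 2/4 = 1/2
Expected count = 1/2 × 368 = 184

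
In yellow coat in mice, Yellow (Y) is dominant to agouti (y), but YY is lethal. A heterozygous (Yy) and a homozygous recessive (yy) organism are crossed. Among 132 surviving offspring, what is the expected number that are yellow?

Cross: Yy × yy
Punnett square offspring (before lethality): 2 Yy, 2 yy
No YY offspring are produced in this cross.
yellow: 2 out of 4 → fraction 1/2
Expected count = 1/2 × 132 = 66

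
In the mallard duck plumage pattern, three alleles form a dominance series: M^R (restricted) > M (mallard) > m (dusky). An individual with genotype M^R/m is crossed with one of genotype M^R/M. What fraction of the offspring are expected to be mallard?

Cross: M^R/m × M^R/M
Allele dominance: M^R > M > m
Offspring genotypes: 1 M^R/M^R, 1 M^R/M, 1 M^R/m, 1 M/m
Phenotype counts: 3 restricted, 1 mallard
mallard: 1 out of 4
Probability: 1/4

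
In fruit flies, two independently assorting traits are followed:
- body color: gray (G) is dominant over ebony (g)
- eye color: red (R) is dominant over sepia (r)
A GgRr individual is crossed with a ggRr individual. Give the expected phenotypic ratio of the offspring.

Dihybrid cross GgRr × ggRr — consider each gene separately:
body color: Gg × gg → 2 Gg, 2 gg → 2 G_ : 2 gg (out of 4)
eye color: Rr × Rr → 1 RR, 2 Rr, 1 rr → 3 R_ : 1 rr (out of 4)
Combine (counts out of 4 × 4 = 16): gray/red (G_R_) = 2×3 = 6; gray/sepia (G_rr) = 2×1 = 2; ebony/red (ggR_) = 2×3 = 6; ebony/sepia (ggrr) = 2×1 = 2
Phenotype counts (out of 16): 6 gray/red, 2 gray/sepia, 6 ebony/red, 2 ebony/sepia
Ratio: 3 gray/red : 1 gray/sepia : 3 ebony/red : 1 ebony/sepia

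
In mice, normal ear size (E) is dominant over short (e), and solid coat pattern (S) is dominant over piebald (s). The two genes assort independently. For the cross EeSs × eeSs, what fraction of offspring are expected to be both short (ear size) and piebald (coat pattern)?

Dihybrid cross EeSs × eeSs — consider each gene separately:
ear size: Ee × ee → 2 Ee, 2 ee → 2 E_ : 2 ee (out of 4)
coat pattern: Ss × Ss → 1 SS, 2 Ss, 1 ss → 3 S_ : 1 ss (out of 4)
Looking for: short (ee) and piebald (ss)
P(short) = 2/4, P(piebald) = 1/4
P(both) = 2/4 × 1/4 = 2/16 = 1/8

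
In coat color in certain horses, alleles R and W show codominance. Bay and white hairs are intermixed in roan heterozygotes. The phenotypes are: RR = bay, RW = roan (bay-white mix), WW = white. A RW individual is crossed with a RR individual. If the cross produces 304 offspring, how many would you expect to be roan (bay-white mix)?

Punnett square for RW × RR:
Offspring genotypes: 2 RR, 2 RW
Phenotype counts: 2 bay, 2 roan (bay-white mix)
roan (bay-white mix): 2 out of 4 → fraction 1/2
Expected count = 1/2 × 304 = 152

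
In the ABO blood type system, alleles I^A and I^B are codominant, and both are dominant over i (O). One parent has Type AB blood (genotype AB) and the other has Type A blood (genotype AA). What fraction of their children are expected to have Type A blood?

Cross: AB × AA
Possible offspring genotypes: 2 AA, 2 AB
Blood type counts: 2 Type A, 2 Type AB
Probability of Type A: 2/4 = 1/2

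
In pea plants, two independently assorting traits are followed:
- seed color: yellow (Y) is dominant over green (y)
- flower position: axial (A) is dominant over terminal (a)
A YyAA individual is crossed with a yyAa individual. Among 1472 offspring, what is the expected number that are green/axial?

Dihybrid cross YyAA × yyAa — consider each gene separately:
seed color: Yy × yy → 2 Yy, 2 yy → 2 Y_ : 2 yy (out of 4)
flower position: AA × Aa → 2 AA, 2 Aa → 4 A_ (out of 4)
Combine (counts out of 4 × 4 = 16): yellow/axial (Y_A_) = 2×4 = 8; green/axial (yyA_) = 2×4 = 8
Phenotype counts (out of 16): 8 yellow/axial, 8 green/axial
green/axial: 8 out of 16 → fraction 1/2
Expected count = 1/2 × 1472 = 736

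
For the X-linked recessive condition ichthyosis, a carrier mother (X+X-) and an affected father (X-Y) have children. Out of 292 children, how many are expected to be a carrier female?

Cross: X+X- × X-Y
Offspring: 1 X+X-, 1 X+Y, 1 X-X-, 1 X-Y
Probability of a carrier female: 1/4
Expected count = 1/4 × 292 = 73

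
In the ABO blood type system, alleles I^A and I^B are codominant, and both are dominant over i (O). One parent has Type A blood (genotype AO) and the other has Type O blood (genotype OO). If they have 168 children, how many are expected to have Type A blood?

Cross: AO × OO
Possible offspring genotypes: 2 AO, 2 OO
Blood type counts: 2 Type A, 2 Type O
Probability of Type A: 2/4 = 1/2
Expected count = 1/2 × 168 = 84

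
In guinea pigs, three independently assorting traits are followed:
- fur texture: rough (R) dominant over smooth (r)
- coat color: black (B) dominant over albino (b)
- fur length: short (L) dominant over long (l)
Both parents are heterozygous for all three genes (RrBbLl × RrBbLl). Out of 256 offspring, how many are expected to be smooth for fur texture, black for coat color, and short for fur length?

Trihybrid cross: RrBbLl × RrBbLl
Each trait segregates independently with a 3:1 phenotypic ratio, so each gene contributes 3/4 (dominant) or 1/4 (recessive).
Target: smooth (fur texture), black (coat color), short (fur length)
Probability = product of independent per-trait probabilities
= 1/4 × 3/4 × 3/4 = 9/64
Expected count = 9/64 × 256 = 36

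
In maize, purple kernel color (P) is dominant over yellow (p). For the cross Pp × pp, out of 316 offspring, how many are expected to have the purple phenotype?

Punnett square for Pp × pp:
Offspring genotypes: 2 Pp, 2 pp
Total offspring: 4
Count with target: 2
Probability: 2/4 = 1/2
Expected count = 1/2 × 316 = 158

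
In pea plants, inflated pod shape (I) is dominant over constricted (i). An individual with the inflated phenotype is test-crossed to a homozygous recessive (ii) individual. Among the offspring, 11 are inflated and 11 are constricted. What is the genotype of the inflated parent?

Test cross: ? × ii
Offspring: 11 inflated, 11 constricted — approximately 1:1.
A 1:1 ratio in a test cross indicates the unknown parent is heterozygous (Ii).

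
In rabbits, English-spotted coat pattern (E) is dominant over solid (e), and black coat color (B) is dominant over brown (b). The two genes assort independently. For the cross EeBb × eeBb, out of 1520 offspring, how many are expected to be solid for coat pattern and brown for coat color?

Dihybrid cross EeBb × eeBb — consider each gene separately:
coat pattern: Ee × ee → 2 Ee, 2 ee → 2 E_ : 2 ee (out of 4)
coat color: Bb × Bb → 1 BB, 2 Bb, 1 bb → 3 B_ : 1 bb (out of 4)
Looking for: solid (ee) and brown (bb)
P(solid) = 2/4, P(brown) = 1/4
P(both) = 2/4 × 1/4 = 2/16 = 1/8
Expected count = 1/8 × 1520 = 190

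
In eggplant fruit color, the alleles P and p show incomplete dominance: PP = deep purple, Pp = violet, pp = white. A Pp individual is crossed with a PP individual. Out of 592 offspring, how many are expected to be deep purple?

Punnett square for Pp × PP:
Offspring genotypes: 2 PP, 2 Pp
Phenotype counts: 2 deep purple, 2 violet
deep purple: 2 out of 4 → fraction 1/2
Expected count = 1/2 × 592 = 296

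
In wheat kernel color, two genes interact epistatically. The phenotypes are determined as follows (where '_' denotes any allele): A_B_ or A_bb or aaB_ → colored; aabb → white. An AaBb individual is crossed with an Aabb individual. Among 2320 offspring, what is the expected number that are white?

Cross: AaBb × Aabb — consider each gene separately:
A gene: Aa × Aa → 1 AA, 2 Aa, 1 aa → 3 A_ : 1 aa (out of 4)
B gene: Bb × bb → 2 Bb, 2 bb → 2 B_ : 2 bb (out of 4)
Genotype classes (out of 4 × 4 = 16): A_B_ = 3×2 = 6; A_bb = 3×2 = 6; aaB_ = 1×2 = 2; aabb = 1×2 = 2
Apply the phenotype rules: A_B_ (6) + A_bb (6) + aaB_ (2) → colored; aabb (2) → white
Phenotype counts (out of 16): 14 colored, 2 white
white: 2 out of 16 → fraction 1/8
Expected count = 1/8 × 2320 = 290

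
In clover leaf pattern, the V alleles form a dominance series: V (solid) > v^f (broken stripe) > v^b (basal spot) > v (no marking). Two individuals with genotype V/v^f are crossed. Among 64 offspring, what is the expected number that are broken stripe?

Cross: V/v^f × V/v^f
Allele dominance: V > v^f > v^b > v
Offspring genotypes: 1 V/V, 2 V/v^f, 1 v^f/v^f
Phenotype counts: 3 solid, 1 broken stripe
broken stripe: 1 out of 4 → fraction 1/4
Expected count = 1/4 × 64 = 16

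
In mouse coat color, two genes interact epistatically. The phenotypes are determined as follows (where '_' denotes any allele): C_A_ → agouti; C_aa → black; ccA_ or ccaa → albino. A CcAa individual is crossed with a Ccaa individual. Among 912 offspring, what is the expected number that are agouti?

Cross: CcAa × Ccaa — consider each gene separately:
C gene: Cc × Cc → 1 CC, 2 Cc, 1 cc → 3 C_ : 1 cc (out of 4)
A gene: Aa × aa → 2 Aa, 2 aa → 2 A_ : 2 aa (out of 4)
Genotype classes (out of 4 × 4 = 16): C_A_ = 3×2 = 6; C_aa = 3×2 = 6; ccA_ = 1×2 = 2; ccaa = 1×2 = 2
Apply the phenotype rules: C_A_ (6) → agouti; C_aa (6) → black; ccA_ (2) + ccaa (2) → albino
Phenotype counts (out of 16): 6 agouti, 6 black, 4 albino
agouti: 6 out of 16 → fraction 3/8
Expected count = 3/8 × 912 = 342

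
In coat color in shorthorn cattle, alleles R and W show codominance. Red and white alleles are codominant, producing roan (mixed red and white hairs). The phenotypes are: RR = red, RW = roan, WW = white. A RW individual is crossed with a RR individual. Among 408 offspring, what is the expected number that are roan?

Punnett square for RW × RR:
Offspring genotypes: 2 RR, 2 RW
Phenotype counts: 2 red, 2 roan
roan: 2 out of 4 → fraction 1/2
Expected count = 1/2 × 408 = 204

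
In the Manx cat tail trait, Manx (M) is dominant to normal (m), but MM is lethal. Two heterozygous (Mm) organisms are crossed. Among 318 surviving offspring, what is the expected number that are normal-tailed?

Cross: Mm × Mm
Punnett square offspring (before lethality): 1 MM, 2 Mm, 1 mm
The MM genotype is lethal (embryos die); surviving offspring: 2 Mm, 1 mm
normal-tailed: 1 out of 3 → fraction 1/3
Expected count = 1/3 × 318 = 106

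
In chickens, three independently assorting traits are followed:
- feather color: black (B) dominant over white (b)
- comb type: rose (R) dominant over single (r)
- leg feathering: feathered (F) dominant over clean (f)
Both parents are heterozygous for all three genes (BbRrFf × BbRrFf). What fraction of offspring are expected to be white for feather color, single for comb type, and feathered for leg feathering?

Trihybrid cross: BbRrFf × BbRrFf
Each trait segregates independently with a 3:1 phenotypic ratio, so each gene contributes 3/4 (dominant) or 1/4 (recessive).
Target: white (feather color), single (comb type), feathered (leg feathering)
Probability = product of independent per-trait probabilities
= 1/4 × 1/4 × 3/4 = 3/64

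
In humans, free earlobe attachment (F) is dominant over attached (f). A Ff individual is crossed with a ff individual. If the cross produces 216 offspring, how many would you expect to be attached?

Punnett square for Ff × ff:
Offspring genotypes: 2 Ff, 2 ff
free: 2, attached: 2
attached: 2 out of 4 → fraction 1/2
Expected count = 1/2 × 216 = 108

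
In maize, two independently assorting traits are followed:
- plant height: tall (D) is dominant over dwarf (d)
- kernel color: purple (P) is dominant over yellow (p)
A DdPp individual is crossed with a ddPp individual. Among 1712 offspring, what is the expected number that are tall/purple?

Dihybrid cross DdPp × ddPp — consider each gene separately:
plant height: Dd × dd → 2 Dd, 2 dd → 2 D_ : 2 dd (out of 4)
kernel color: Pp × Pp → 1 PP, 2 Pp, 1 pp → 3 P_ : 1 pp (out of 4)
Combine (counts out of 4 × 4 = 16): tall/purple (D_P_) = 2×3 = 6; tall/yellow (D_pp) = 2×1 = 2; dwarf/purple (ddP_) = 2×3 = 6; dwarf/yellow (ddpp) = 2×1 = 2
Phenotype counts (out of 16): 6 tall/purple, 2 tall/yellow, 6 dwarf/purple, 2 dwarf/yellow
tall/purple: 6 out of 16 → fraction 3/8
Expected count = 3/8 × 1712 = 642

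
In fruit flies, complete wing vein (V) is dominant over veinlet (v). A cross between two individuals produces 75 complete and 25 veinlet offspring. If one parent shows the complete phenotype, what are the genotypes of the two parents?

Observed offspring: 75 complete, 25 veinlet
The observed ratio simplifies to 3:1. Veinlet (vv) offspring appear, so each parent must contribute one v allele. The parent stated to show complete carries V, so it is Vv. The other parent is then either Vv or vv: Vv × vv would give a 1:1 split, whereas Vv × Vv gives 3:1 — matching the data. So both parents are heterozygous (Vv × Vv).
Parent genotypes: Vv × Vv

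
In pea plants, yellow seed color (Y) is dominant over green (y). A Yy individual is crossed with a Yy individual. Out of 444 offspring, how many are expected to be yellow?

Punnett square for Yy × Yy:
Offspring genotypes: 1 YY, 2 Yy, 1 yy
yellow: 3, green: 1
yellow: 3 out of 4 → fraction 3/4
Expected count = 3/4 × 444 = 333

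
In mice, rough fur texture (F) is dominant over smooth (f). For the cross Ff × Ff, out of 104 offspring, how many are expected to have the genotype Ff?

Punnett square for Ff × Ff:
Offspring genotypes: 1 FF, 2 Ff, 1 ff
Total offspring: 4
Count with target: 2
Probability: 2/4 = 1/2
Expected count = 1/2 × 104 = 52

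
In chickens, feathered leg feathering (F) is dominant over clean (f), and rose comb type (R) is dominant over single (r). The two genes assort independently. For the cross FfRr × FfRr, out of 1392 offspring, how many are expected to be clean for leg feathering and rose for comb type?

Dihybrid cross FfRr × FfRr — consider each gene separately:
leg feathering: Ff × Ff → 1 FF, 2 Ff, 1 ff → 3 F_ : 1 ff (out of 4)
comb type: Rr × Rr → 1 RR, 2 Rr, 1 rr → 3 R_ : 1 rr (out of 4)
Looking for: clean (ff) and rose (R_)
P(clean) = 1/4, P(rose) = 3/4
P(both) = 1/4 × 3/4 = 3/16
Expected count = 3/16 × 1392 = 261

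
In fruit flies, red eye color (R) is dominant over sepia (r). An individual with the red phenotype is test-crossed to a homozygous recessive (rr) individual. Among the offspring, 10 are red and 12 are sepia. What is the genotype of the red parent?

Test cross: ? × rr
Offspring: 10 red, 12 sepia — approximately 1:1.
A 1:1 ratio in a test cross indicates the unknown parent is heterozygous (Rr).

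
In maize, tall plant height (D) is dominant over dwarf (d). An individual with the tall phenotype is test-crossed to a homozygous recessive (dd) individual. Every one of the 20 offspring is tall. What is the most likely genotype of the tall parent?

Test cross: ? × dd
All offspring are tall.
If the unknown parent were heterozygous (Dd), about half of 20 offspring would be dwarf; none are. The unknown parent is most likely homozygous dominant (DD).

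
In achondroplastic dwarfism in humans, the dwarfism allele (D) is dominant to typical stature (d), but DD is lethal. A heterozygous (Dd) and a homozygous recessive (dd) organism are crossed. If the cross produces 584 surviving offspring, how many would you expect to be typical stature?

Cross: Dd × dd
Punnett square offspring (before lethality): 2 Dd, 2 dd
No DD offspring are produced in this cross.
typical stature: 2 out of 4 → fraction 1/2
Expected count = 1/2 × 584 = 292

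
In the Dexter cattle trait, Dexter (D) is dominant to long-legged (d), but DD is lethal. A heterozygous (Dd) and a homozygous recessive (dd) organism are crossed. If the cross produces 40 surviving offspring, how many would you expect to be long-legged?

Cross: Dd × dd
Punnett square offspring (before lethality): 2 Dd, 2 dd
No DD offspring are produced in this cross.
long-legged: 2 out of 4 → fraction 1/2
Expected count = 1/2 × 40 = 20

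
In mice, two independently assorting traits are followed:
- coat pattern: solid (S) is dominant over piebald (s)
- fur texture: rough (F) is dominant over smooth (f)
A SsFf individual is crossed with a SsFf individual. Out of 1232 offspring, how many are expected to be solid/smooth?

Dihybrid cross SsFf × SsFf — consider each gene separately:
coat pattern: Ss × Ss → 1 SS, 2 Ss, 1 ss → 3 S_ : 1 ss (out of 4)
fur texture: Ff × Ff → 1 FF, 2 Ff, 1 ff → 3 F_ : 1 ff (out of 4)
Combine (counts out of 4 × 4 = 16): solid/rough (S_F_) = 3×3 = 9; solid/smooth (S_ff) = 3×1 = 3; piebald/rough (ssF_) = 1×3 = 3; piebald/smooth (ssff) = 1×1 = 1
Phenotype counts (out of 16): 9 solid/rough, 3 solid/smooth, 3 piebald/rough, 1 piebald/smooth
solid/smooth: 3 out of 16 → fraction 3/16
Expected count = 3/16 × 1232 = 231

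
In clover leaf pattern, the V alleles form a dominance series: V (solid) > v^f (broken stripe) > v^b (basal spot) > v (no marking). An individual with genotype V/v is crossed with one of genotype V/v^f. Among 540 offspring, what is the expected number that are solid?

Cross: V/v × V/v^f
Allele dominance: V > v^f > v^b > v
Offspring genotypes: 1 V/V, 1 V/v^f, 1 V/v, 1 v^f/v
Phenotype counts: 3 solid, 1 broken stripe
solid: 3 out of 4 → fraction 3/4
Expected count = 3/4 × 540 = 405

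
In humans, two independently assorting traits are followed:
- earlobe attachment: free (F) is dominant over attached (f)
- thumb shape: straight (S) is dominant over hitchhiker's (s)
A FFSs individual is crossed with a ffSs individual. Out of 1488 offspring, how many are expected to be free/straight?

Dihybrid cross FFSs × ffSs — consider each gene separately:
earlobe attachment: FF × ff → 4 Ff → 4 F_ (out of 4)
thumb shape: Ss × Ss → 1 SS, 2 Ss, 1 ss → 3 S_ : 1 ss (out of 4)
Combine (counts out of 4 × 4 = 16): free/straight (F_S_) = 4×3 = 12; free/hitchhiker's (F_ss) = 4×1 = 4
Phenotype counts (out of 16): 12 free/straight, 4 free/hitchhiker's
free/straight: 12 out of 16 → fraction 3/4
Expected count = 3/4 × 1488 = 1116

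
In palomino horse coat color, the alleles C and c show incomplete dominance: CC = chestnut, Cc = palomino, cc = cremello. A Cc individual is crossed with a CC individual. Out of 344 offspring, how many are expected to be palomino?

Punnett square for Cc × CC:
Offspring genotypes: 2 CC, 2 Cc
Phenotype counts: 2 chestnut, 2 palomino
palomino: 2 out of 4 → fraction 1/2
Expected count = 1/2 × 344 = 172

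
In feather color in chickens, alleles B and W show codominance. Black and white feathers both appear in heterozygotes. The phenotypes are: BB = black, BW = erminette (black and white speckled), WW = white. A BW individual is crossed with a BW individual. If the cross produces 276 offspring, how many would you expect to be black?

Punnett square for BW × BW:
Offspring genotypes: 1 BB, 2 BW, 1 WW
Phenotype counts: 1 black, 2 erminette (black and white speckled), 1 white
black: 1 out of 4 → fraction 1/4
Expected count = 1/4 × 276 = 69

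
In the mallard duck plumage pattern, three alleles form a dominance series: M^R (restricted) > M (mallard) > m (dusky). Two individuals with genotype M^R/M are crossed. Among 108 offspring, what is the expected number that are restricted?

Cross: M^R/M × M^R/M
Allele dominance: M^R > M > m
Offspring genotypes: 1 M^R/M^R, 2 M^R/M, 1 M/M
Phenotype counts: 3 restricted, 1 mallard
restricted: 3 out of 4 → fraction 3/4
Expected count = 3/4 × 108 = 81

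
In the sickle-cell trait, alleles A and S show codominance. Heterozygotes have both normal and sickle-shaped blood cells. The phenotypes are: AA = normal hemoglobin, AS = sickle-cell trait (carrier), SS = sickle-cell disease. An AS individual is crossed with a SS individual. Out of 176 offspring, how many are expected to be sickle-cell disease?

Punnett square for AS × SS:
Offspring genotypes: 2 AS, 2 SS
Phenotype counts: 2 sickle-cell trait (carrier), 2 sickle-cell disease
sickle-cell disease: 2 out of 4 → fraction 1/2
Expected count = 1/2 × 176 = 88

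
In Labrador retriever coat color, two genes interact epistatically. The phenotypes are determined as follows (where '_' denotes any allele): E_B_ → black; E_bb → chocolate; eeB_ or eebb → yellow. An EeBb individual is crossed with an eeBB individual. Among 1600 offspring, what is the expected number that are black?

Cross: EeBb × eeBB — consider each gene separately:
E gene: Ee × ee → 2 Ee, 2 ee → 2 E_ : 2 ee (out of 4)
B gene: Bb × BB → 2 BB, 2 Bb → 4 B_ (out of 4)
Genotype classes (out of 4 × 4 = 16): E_B_ = 2×4 = 8; eeB_ = 2×4 = 8
Apply the phenotype rules: E_B_ (8) → black; eeB_ (8) → yellow
Phenotype counts (out of 16): 8 black, 8 yellow
black: 8 out of 16 → fraction 1/2
Expected count = 1/2 × 1600 = 800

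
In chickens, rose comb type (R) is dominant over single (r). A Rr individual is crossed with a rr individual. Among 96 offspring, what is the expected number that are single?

Punnett square for Rr × rr:
Offspring genotypes: 2 Rr, 2 rr
rose: 2, single: 2
single: 2 out of 4 → fraction 1/2
Expected count = 1/2 × 96 = 48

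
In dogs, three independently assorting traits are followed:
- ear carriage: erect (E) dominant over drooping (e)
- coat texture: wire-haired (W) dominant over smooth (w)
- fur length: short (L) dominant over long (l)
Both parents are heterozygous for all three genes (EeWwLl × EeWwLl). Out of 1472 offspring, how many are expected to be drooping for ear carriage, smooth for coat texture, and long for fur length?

Trihybrid cross: EeWwLl × EeWwLl
Each trait segregates independently with a 3:1 phenotypic ratio, so each gene contributes 3/4 (dominant) or 1/4 (recessive).
Target: drooping (ear carriage), smooth (coat texture), long (fur length)
Probability = product of independent per-trait probabilities
= 1/4 × 1/4 × 1/4 = 1/64
Expected count = 1/64 × 1472 = 23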